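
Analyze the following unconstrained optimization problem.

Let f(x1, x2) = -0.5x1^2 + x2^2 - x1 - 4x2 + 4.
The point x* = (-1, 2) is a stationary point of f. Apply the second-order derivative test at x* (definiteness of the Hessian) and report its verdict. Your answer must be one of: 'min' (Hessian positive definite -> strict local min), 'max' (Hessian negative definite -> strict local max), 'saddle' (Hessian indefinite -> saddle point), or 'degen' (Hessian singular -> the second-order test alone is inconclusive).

Compute the Hessian H = grad^2 f:
  H = [[-1, 0], [0, 2]]
Verify stationarity: grad f(x*) = H x* + g = (0, 0).
Eigenvalues of H: -1, 2.
Eigenvalues have mixed signs, so H is indefinite -> x* is a saddle point.

saddle


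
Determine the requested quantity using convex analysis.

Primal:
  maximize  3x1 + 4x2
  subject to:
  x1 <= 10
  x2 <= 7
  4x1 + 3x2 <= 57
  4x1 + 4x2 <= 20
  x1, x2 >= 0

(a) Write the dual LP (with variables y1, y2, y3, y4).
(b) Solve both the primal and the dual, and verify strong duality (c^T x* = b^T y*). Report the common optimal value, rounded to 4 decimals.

The standard primal-dual pair for 'max c^T x s.t. A x <= b, x >= 0' is:
  Dual:  min b^T y  s.t.  A^T y >= c,  y >= 0.

So the dual LP is:
  minimize  10y1 + 7y2 + 57y3 + 20y4
  subject to:
    y1 + 4y3 + 4y4 >= 3
    y2 + 3y3 + 4y4 >= 4
    y1, y2, y3, y4 >= 0

Solving the primal: x* = (0, 5).
  primal value c^T x* = 20.
Solving the dual: y* = (0, 0, 0, 1).
  dual value b^T y* = 20.
Strong duality: c^T x* = b^T y*. Confirmed.

20


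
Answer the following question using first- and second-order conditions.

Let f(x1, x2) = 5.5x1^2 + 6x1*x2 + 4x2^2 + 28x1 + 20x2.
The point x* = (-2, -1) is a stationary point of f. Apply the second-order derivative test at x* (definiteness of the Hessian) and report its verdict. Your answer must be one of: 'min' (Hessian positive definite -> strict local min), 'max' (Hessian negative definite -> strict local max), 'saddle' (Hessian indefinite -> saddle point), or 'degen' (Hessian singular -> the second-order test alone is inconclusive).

Compute the Hessian H = grad^2 f:
  H = [[11, 6], [6, 8]]
Verify stationarity: grad f(x*) = H x* + g = (0, 0).
Eigenvalues of H: 3.3153, 15.6847.
Both eigenvalues > 0, so H is positive definite -> x* is a strict local min.

min


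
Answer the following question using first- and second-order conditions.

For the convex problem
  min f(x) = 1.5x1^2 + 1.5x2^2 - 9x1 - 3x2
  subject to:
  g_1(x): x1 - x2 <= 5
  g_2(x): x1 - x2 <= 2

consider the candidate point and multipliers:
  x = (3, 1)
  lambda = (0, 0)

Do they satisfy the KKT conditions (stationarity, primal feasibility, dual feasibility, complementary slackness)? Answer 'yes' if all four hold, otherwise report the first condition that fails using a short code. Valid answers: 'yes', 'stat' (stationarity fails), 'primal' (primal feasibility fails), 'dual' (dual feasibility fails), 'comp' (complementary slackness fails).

Gradient of f: grad f(x) = Q x + c = (0, 0)
Constraint values g_i(x) = a_i^T x - b_i:
  g_1((3, 1)) = -3
  g_2((3, 1)) = 0
Stationarity residual: grad f(x) + sum_i lambda_i a_i = (0, 0)
  -> stationarity OK
Primal feasibility (all g_i <= 0): OK
Dual feasibility (all lambda_i >= 0): OK
Complementary slackness (lambda_i * g_i(x) = 0 for all i): OK

Verdict: yes, KKT holds.

yes


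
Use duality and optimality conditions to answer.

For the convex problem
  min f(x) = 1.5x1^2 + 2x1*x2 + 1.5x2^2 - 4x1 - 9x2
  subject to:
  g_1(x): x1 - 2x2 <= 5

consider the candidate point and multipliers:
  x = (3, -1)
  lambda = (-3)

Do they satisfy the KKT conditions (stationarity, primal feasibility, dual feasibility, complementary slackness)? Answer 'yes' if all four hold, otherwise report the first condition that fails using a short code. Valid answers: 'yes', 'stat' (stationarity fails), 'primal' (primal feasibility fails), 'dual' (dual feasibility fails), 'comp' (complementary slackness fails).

Gradient of f: grad f(x) = Q x + c = (3, -6)
Constraint values g_i(x) = a_i^T x - b_i:
  g_1((3, -1)) = 0
Stationarity residual: grad f(x) + sum_i lambda_i a_i = (0, 0)
  -> stationarity OK
Primal feasibility (all g_i <= 0): OK
Dual feasibility (all lambda_i >= 0): FAILS
Complementary slackness (lambda_i * g_i(x) = 0 for all i): OK

Verdict: the first failing condition is dual_feasibility -> dual.

dual


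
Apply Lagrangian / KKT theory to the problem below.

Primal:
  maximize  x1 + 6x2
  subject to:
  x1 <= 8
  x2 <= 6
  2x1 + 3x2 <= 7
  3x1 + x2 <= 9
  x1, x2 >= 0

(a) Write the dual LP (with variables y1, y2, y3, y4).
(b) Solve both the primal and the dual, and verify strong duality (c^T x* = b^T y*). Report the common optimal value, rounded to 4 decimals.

The standard primal-dual pair for 'max c^T x s.t. A x <= b, x >= 0' is:
  Dual:  min b^T y  s.t.  A^T y >= c,  y >= 0.

So the dual LP is:
  minimize  8y1 + 6y2 + 7y3 + 9y4
  subject to:
    y1 + 2y3 + 3y4 >= 1
    y2 + 3y3 + y4 >= 6
    y1, y2, y3, y4 >= 0

Solving the primal: x* = (0, 2.3333).
  primal value c^T x* = 14.
Solving the dual: y* = (0, 0, 2, 0).
  dual value b^T y* = 14.
Strong duality: c^T x* = b^T y*. Confirmed.

14


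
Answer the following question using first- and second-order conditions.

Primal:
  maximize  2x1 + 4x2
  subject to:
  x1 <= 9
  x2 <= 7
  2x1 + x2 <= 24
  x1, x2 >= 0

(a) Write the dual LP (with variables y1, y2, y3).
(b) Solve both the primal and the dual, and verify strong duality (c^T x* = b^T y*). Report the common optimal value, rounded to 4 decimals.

The standard primal-dual pair for 'max c^T x s.t. A x <= b, x >= 0' is:
  Dual:  min b^T y  s.t.  A^T y >= c,  y >= 0.

So the dual LP is:
  minimize  9y1 + 7y2 + 24y3
  subject to:
    y1 + 2y3 >= 2
    y2 + y3 >= 4
    y1, y2, y3 >= 0

Solving the primal: x* = (8.5, 7).
  primal value c^T x* = 45.
Solving the dual: y* = (0, 3, 1).
  dual value b^T y* = 45.
Strong duality: c^T x* = b^T y*. Confirmed.

45


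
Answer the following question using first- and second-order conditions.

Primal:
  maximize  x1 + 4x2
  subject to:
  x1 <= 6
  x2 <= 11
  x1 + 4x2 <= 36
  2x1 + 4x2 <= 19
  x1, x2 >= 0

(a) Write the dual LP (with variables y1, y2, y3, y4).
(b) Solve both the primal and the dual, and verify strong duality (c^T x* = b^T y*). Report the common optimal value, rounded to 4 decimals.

The standard primal-dual pair for 'max c^T x s.t. A x <= b, x >= 0' is:
  Dual:  min b^T y  s.t.  A^T y >= c,  y >= 0.

So the dual LP is:
  minimize  6y1 + 11y2 + 36y3 + 19y4
  subject to:
    y1 + y3 + 2y4 >= 1
    y2 + 4y3 + 4y4 >= 4
    y1, y2, y3, y4 >= 0

Solving the primal: x* = (0, 4.75).
  primal value c^T x* = 19.
Solving the dual: y* = (0, 0, 0, 1).
  dual value b^T y* = 19.
Strong duality: c^T x* = b^T y*. Confirmed.

19


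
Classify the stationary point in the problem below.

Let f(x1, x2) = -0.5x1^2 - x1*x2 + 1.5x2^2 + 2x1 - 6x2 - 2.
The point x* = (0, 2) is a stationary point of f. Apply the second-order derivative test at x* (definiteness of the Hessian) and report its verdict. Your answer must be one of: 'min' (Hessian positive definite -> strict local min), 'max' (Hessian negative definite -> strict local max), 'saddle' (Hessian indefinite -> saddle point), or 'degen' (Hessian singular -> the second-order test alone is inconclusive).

Compute the Hessian H = grad^2 f:
  H = [[-1, -1], [-1, 3]]
Verify stationarity: grad f(x*) = H x* + g = (0, 0).
Eigenvalues of H: -1.2361, 3.2361.
Eigenvalues have mixed signs, so H is indefinite -> x* is a saddle point.

saddle


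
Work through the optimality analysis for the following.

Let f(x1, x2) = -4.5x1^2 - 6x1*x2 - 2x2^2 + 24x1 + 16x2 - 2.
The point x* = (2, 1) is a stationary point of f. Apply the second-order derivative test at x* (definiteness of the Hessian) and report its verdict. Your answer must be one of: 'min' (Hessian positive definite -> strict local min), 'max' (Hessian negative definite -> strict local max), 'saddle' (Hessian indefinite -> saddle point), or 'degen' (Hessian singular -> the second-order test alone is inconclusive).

Compute the Hessian H = grad^2 f:
  H = [[-9, -6], [-6, -4]]
Verify stationarity: grad f(x*) = H x* + g = (0, 0).
Eigenvalues of H: -13, 0.
H has a zero eigenvalue (singular; negative semidefinite but not definite), so H is neither positive definite, negative definite, nor indefinite. The second-order test alone is inconclusive -> degen.
(Indeed, f is constant along the null direction of H through x*, so x* is not a strict local extremum.)

degen


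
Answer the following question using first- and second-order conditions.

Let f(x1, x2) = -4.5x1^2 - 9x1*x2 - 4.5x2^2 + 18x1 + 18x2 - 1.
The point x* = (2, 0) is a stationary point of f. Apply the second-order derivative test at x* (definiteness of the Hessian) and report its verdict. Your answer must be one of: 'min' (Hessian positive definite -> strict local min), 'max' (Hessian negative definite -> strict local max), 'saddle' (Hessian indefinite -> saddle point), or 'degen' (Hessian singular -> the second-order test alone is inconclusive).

Compute the Hessian H = grad^2 f:
  H = [[-9, -9], [-9, -9]]
Verify stationarity: grad f(x*) = H x* + g = (0, 0).
Eigenvalues of H: -18, 0.
H has a zero eigenvalue (singular; negative semidefinite but not definite), so H is neither positive definite, negative definite, nor indefinite. The second-order test alone is inconclusive -> degen.
(Indeed, f is constant along the null direction of H through x*, so x* is not a strict local extremum.)

degen


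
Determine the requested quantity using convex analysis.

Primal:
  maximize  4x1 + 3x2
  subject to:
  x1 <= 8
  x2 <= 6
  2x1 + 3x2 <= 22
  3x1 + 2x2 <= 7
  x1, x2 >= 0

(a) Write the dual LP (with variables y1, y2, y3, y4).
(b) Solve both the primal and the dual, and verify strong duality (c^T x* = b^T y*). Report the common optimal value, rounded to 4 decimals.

The standard primal-dual pair for 'max c^T x s.t. A x <= b, x >= 0' is:
  Dual:  min b^T y  s.t.  A^T y >= c,  y >= 0.

So the dual LP is:
  minimize  8y1 + 6y2 + 22y3 + 7y4
  subject to:
    y1 + 2y3 + 3y4 >= 4
    y2 + 3y3 + 2y4 >= 3
    y1, y2, y3, y4 >= 0

Solving the primal: x* = (0, 3.5).
  primal value c^T x* = 10.5.
Solving the dual: y* = (0, 0, 0, 1.5).
  dual value b^T y* = 10.5.
Strong duality: c^T x* = b^T y*. Confirmed.

10.5


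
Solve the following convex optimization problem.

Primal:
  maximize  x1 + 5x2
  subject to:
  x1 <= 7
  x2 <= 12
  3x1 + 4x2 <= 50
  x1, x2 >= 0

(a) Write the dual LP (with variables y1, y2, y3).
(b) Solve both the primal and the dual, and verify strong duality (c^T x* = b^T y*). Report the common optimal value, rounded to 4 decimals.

The standard primal-dual pair for 'max c^T x s.t. A x <= b, x >= 0' is:
  Dual:  min b^T y  s.t.  A^T y >= c,  y >= 0.

So the dual LP is:
  minimize  7y1 + 12y2 + 50y3
  subject to:
    y1 + 3y3 >= 1
    y2 + 4y3 >= 5
    y1, y2, y3 >= 0

Solving the primal: x* = (0.6667, 12).
  primal value c^T x* = 60.6667.
Solving the dual: y* = (0, 3.6667, 0.3333).
  dual value b^T y* = 60.6667.
Strong duality: c^T x* = b^T y*. Confirmed.

60.6667


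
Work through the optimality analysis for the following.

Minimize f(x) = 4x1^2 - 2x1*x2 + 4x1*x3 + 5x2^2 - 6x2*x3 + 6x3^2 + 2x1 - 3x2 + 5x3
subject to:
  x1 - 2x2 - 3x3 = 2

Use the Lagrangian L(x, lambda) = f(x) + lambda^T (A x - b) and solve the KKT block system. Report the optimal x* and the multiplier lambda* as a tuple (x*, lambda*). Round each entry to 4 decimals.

Form the Lagrangian:
  L(x, lambda) = (1/2) x^T Q x + c^T x + lambda^T (A x - b)
Stationarity (grad_x L = 0): Q x + c + A^T lambda = 0.
Primal feasibility: A x = b.

This gives the KKT block system:
  [ Q   A^T ] [ x     ]   [-c ]
  [ A    0  ] [ lambda ] = [ b ]

Solving the linear system:
  x*      = (0.0565, -0.106, -0.5772)
  lambda* = (-0.3548)
  f(x*)   = -0.8727

x* = (0.0565, -0.106, -0.5772), lambda* = (-0.3548)


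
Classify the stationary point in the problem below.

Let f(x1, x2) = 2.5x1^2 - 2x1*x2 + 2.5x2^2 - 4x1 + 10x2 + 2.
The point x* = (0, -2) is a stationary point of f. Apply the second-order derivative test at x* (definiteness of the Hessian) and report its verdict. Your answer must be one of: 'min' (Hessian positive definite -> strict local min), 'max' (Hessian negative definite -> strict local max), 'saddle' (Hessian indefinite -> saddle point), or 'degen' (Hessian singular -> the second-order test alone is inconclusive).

Compute the Hessian H = grad^2 f:
  H = [[5, -2], [-2, 5]]
Verify stationarity: grad f(x*) = H x* + g = (0, 0).
Eigenvalues of H: 3, 7.
Both eigenvalues > 0, so H is positive definite -> x* is a strict local min.

min


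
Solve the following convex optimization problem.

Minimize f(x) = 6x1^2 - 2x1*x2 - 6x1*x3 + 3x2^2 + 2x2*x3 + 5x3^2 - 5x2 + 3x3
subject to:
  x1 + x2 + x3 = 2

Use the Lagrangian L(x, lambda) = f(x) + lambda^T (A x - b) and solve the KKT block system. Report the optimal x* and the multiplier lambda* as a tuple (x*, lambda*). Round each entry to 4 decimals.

Form the Lagrangian:
  L(x, lambda) = (1/2) x^T Q x + c^T x + lambda^T (A x - b)
Stationarity (grad_x L = 0): Q x + c + A^T lambda = 0.
Primal feasibility: A x = b.

This gives the KKT block system:
  [ Q   A^T ] [ x     ]   [-c ]
  [ A    0  ] [ lambda ] = [ b ]

Solving the linear system:
  x*      = (0.5, 1.5, 0)
  lambda* = (-3)
  f(x*)   = -0.75

x* = (0.5, 1.5, 0), lambda* = (-3)


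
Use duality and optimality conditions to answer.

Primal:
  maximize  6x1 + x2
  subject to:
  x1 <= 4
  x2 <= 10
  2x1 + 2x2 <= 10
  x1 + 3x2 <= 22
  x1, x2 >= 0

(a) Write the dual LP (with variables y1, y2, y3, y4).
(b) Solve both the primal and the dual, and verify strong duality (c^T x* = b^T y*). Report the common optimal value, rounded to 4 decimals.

The standard primal-dual pair for 'max c^T x s.t. A x <= b, x >= 0' is:
  Dual:  min b^T y  s.t.  A^T y >= c,  y >= 0.

So the dual LP is:
  minimize  4y1 + 10y2 + 10y3 + 22y4
  subject to:
    y1 + 2y3 + y4 >= 6
    y2 + 2y3 + 3y4 >= 1
    y1, y2, y3, y4 >= 0

Solving the primal: x* = (4, 1).
  primal value c^T x* = 25.
Solving the dual: y* = (5, 0, 0.5, 0).
  dual value b^T y* = 25.
Strong duality: c^T x* = b^T y*. Confirmed.

25


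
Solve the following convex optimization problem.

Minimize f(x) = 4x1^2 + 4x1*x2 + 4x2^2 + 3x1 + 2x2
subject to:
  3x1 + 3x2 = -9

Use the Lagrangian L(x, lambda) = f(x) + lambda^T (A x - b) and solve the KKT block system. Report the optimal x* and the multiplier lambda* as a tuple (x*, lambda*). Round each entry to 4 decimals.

Form the Lagrangian:
  L(x, lambda) = (1/2) x^T Q x + c^T x + lambda^T (A x - b)
Stationarity (grad_x L = 0): Q x + c + A^T lambda = 0.
Primal feasibility: A x = b.

This gives the KKT block system:
  [ Q   A^T ] [ x     ]   [-c ]
  [ A    0  ] [ lambda ] = [ b ]

Solving the linear system:
  x*      = (-1.625, -1.375)
  lambda* = (5.1667)
  f(x*)   = 19.4375

x* = (-1.625, -1.375), lambda* = (5.1667)


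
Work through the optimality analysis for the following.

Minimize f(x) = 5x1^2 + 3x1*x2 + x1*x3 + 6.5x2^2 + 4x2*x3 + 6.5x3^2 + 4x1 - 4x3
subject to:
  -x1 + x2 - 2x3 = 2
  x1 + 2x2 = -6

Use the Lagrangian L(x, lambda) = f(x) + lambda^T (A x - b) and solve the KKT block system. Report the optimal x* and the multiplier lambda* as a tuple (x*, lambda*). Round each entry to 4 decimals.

Form the Lagrangian:
  L(x, lambda) = (1/2) x^T Q x + c^T x + lambda^T (A x - b)
Stationarity (grad_x L = 0): Q x + c + A^T lambda = 0.
Primal feasibility: A x = b.

This gives the KKT block system:
  [ Q   A^T ] [ x     ]   [-c ]
  [ A    0  ] [ lambda ] = [ b ]

Solving the linear system:
  x*      = (-2.8, -1.6, -0.4)
  lambda* = (-9.2, 20)
  f(x*)   = 64.4

x* = (-2.8, -1.6, -0.4), lambda* = (-9.2, 20)


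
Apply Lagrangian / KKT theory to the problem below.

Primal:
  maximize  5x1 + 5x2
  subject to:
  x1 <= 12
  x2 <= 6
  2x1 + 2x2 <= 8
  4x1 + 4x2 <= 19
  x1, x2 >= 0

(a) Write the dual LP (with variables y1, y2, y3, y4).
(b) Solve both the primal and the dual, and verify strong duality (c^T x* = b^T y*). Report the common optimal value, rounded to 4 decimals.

The standard primal-dual pair for 'max c^T x s.t. A x <= b, x >= 0' is:
  Dual:  min b^T y  s.t.  A^T y >= c,  y >= 0.

So the dual LP is:
  minimize  12y1 + 6y2 + 8y3 + 19y4
  subject to:
    y1 + 2y3 + 4y4 >= 5
    y2 + 2y3 + 4y4 >= 5
    y1, y2, y3, y4 >= 0

Solving the primal: x* = (4, 0).
  primal value c^T x* = 20.
Solving the dual: y* = (0, 0, 2.5, 0).
  dual value b^T y* = 20.
Strong duality: c^T x* = b^T y*. Confirmed.

20


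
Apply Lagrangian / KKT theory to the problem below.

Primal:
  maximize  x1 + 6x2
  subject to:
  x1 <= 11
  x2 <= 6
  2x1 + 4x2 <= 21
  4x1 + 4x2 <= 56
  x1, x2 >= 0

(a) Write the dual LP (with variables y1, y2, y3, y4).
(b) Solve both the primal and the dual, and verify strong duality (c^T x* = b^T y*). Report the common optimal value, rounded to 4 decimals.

The standard primal-dual pair for 'max c^T x s.t. A x <= b, x >= 0' is:
  Dual:  min b^T y  s.t.  A^T y >= c,  y >= 0.

So the dual LP is:
  minimize  11y1 + 6y2 + 21y3 + 56y4
  subject to:
    y1 + 2y3 + 4y4 >= 1
    y2 + 4y3 + 4y4 >= 6
    y1, y2, y3, y4 >= 0

Solving the primal: x* = (0, 5.25).
  primal value c^T x* = 31.5.
Solving the dual: y* = (0, 0, 1.5, 0).
  dual value b^T y* = 31.5.
Strong duality: c^T x* = b^T y*. Confirmed.

31.5


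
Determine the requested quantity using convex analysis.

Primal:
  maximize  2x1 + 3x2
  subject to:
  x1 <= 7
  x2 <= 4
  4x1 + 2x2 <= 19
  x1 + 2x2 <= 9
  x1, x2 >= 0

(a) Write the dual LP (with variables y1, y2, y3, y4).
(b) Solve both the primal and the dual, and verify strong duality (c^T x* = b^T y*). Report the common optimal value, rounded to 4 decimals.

The standard primal-dual pair for 'max c^T x s.t. A x <= b, x >= 0' is:
  Dual:  min b^T y  s.t.  A^T y >= c,  y >= 0.

So the dual LP is:
  minimize  7y1 + 4y2 + 19y3 + 9y4
  subject to:
    y1 + 4y3 + y4 >= 2
    y2 + 2y3 + 2y4 >= 3
    y1, y2, y3, y4 >= 0

Solving the primal: x* = (3.3333, 2.8333).
  primal value c^T x* = 15.1667.
Solving the dual: y* = (0, 0, 0.1667, 1.3333).
  dual value b^T y* = 15.1667.
Strong duality: c^T x* = b^T y*. Confirmed.

15.1667


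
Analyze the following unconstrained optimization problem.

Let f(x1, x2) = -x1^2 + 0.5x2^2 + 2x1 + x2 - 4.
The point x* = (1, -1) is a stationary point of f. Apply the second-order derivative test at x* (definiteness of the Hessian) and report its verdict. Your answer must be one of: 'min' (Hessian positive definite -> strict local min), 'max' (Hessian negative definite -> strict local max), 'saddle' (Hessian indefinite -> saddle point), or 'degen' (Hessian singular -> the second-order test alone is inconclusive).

Compute the Hessian H = grad^2 f:
  H = [[-2, 0], [0, 1]]
Verify stationarity: grad f(x*) = H x* + g = (0, 0).
Eigenvalues of H: -2, 1.
Eigenvalues have mixed signs, so H is indefinite -> x* is a saddle point.

saddle


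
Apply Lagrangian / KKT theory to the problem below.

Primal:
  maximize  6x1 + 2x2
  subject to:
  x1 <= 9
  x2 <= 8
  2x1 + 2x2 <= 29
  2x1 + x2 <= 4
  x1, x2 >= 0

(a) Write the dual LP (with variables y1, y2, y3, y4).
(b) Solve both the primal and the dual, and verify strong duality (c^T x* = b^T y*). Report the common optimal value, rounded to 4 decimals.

The standard primal-dual pair for 'max c^T x s.t. A x <= b, x >= 0' is:
  Dual:  min b^T y  s.t.  A^T y >= c,  y >= 0.

So the dual LP is:
  minimize  9y1 + 8y2 + 29y3 + 4y4
  subject to:
    y1 + 2y3 + 2y4 >= 6
    y2 + 2y3 + y4 >= 2
    y1, y2, y3, y4 >= 0

Solving the primal: x* = (2, 0).
  primal value c^T x* = 12.
Solving the dual: y* = (0, 0, 0, 3).
  dual value b^T y* = 12.
Strong duality: c^T x* = b^T y*. Confirmed.

12


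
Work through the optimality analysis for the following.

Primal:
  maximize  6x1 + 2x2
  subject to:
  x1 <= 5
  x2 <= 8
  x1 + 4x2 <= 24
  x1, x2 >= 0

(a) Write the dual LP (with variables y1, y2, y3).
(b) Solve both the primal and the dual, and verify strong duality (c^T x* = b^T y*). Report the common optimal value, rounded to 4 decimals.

The standard primal-dual pair for 'max c^T x s.t. A x <= b, x >= 0' is:
  Dual:  min b^T y  s.t.  A^T y >= c,  y >= 0.

So the dual LP is:
  minimize  5y1 + 8y2 + 24y3
  subject to:
    y1 + y3 >= 6
    y2 + 4y3 >= 2
    y1, y2, y3 >= 0

Solving the primal: x* = (5, 4.75).
  primal value c^T x* = 39.5.
Solving the dual: y* = (5.5, 0, 0.5).
  dual value b^T y* = 39.5.
Strong duality: c^T x* = b^T y*. Confirmed.

39.5


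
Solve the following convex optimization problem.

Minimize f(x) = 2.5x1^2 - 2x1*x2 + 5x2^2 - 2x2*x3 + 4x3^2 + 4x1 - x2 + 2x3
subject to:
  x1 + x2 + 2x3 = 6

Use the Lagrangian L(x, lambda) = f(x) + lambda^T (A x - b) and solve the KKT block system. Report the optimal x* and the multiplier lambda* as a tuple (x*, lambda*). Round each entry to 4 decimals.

Form the Lagrangian:
  L(x, lambda) = (1/2) x^T Q x + c^T x + lambda^T (A x - b)
Stationarity (grad_x L = 0): Q x + c + A^T lambda = 0.
Primal feasibility: A x = b.

This gives the KKT block system:
  [ Q   A^T ] [ x     ]   [-c ]
  [ A    0  ] [ lambda ] = [ b ]

Solving the linear system:
  x*      = (1.0928, 1.3505, 1.7784)
  lambda* = (-6.7629)
  f(x*)   = 23.5773

x* = (1.0928, 1.3505, 1.7784), lambda* = (-6.7629)


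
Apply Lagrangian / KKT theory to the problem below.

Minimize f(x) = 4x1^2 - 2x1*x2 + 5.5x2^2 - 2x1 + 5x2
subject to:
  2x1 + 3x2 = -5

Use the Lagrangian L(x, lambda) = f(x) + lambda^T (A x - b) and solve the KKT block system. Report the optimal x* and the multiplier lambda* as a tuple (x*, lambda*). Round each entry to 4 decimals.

Form the Lagrangian:
  L(x, lambda) = (1/2) x^T Q x + c^T x + lambda^T (A x - b)
Stationarity (grad_x L = 0): Q x + c + A^T lambda = 0.
Primal feasibility: A x = b.

This gives the KKT block system:
  [ Q   A^T ] [ x     ]   [-c ]
  [ A    0  ] [ lambda ] = [ b ]

Solving the linear system:
  x*      = (-0.6571, -1.2286)
  lambda* = (2.4)
  f(x*)   = 3.5857

x* = (-0.6571, -1.2286), lambda* = (2.4)


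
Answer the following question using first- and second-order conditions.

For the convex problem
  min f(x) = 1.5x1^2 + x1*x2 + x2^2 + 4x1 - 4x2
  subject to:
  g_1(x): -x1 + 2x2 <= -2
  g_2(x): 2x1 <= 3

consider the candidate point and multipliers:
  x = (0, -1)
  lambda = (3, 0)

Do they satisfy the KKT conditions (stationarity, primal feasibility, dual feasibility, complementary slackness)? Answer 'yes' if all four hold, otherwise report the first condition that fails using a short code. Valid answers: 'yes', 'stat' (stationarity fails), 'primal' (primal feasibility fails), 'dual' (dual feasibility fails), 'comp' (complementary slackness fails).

Gradient of f: grad f(x) = Q x + c = (3, -6)
Constraint values g_i(x) = a_i^T x - b_i:
  g_1((0, -1)) = 0
  g_2((0, -1)) = -3
Stationarity residual: grad f(x) + sum_i lambda_i a_i = (0, 0)
  -> stationarity OK
Primal feasibility (all g_i <= 0): OK
Dual feasibility (all lambda_i >= 0): OK
Complementary slackness (lambda_i * g_i(x) = 0 for all i): OK

Verdict: yes, KKT holds.

yes


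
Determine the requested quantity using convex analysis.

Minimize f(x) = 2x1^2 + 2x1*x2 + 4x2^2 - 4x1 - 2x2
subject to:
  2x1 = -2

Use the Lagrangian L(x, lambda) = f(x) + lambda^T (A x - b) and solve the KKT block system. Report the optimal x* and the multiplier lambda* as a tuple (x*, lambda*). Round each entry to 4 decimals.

Form the Lagrangian:
  L(x, lambda) = (1/2) x^T Q x + c^T x + lambda^T (A x - b)
Stationarity (grad_x L = 0): Q x + c + A^T lambda = 0.
Primal feasibility: A x = b.

This gives the KKT block system:
  [ Q   A^T ] [ x     ]   [-c ]
  [ A    0  ] [ lambda ] = [ b ]

Solving the linear system:
  x*      = (-1, 0.5)
  lambda* = (3.5)
  f(x*)   = 5

x* = (-1, 0.5), lambda* = (3.5)


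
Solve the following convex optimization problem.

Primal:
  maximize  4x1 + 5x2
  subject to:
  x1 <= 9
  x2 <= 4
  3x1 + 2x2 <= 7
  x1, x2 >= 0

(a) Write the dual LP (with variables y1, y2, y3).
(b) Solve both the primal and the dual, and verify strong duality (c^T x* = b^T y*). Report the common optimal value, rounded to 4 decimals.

The standard primal-dual pair for 'max c^T x s.t. A x <= b, x >= 0' is:
  Dual:  min b^T y  s.t.  A^T y >= c,  y >= 0.

So the dual LP is:
  minimize  9y1 + 4y2 + 7y3
  subject to:
    y1 + 3y3 >= 4
    y2 + 2y3 >= 5
    y1, y2, y3 >= 0

Solving the primal: x* = (0, 3.5).
  primal value c^T x* = 17.5.
Solving the dual: y* = (0, 0, 2.5).
  dual value b^T y* = 17.5.
Strong duality: c^T x* = b^T y*. Confirmed.

17.5


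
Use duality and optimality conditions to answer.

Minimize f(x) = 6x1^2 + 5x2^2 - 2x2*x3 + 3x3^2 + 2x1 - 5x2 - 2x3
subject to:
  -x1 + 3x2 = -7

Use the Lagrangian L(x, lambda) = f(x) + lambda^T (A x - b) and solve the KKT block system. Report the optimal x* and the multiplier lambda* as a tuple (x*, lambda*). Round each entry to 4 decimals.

Form the Lagrangian:
  L(x, lambda) = (1/2) x^T Q x + c^T x + lambda^T (A x - b)
Stationarity (grad_x L = 0): Q x + c + A^T lambda = 0.
Primal feasibility: A x = b.

This gives the KKT block system:
  [ Q   A^T ] [ x     ]   [-c ]
  [ A    0  ] [ lambda ] = [ b ]

Solving the linear system:
  x*      = (0.5483, -2.1506, -0.3835)
  lambda* = (8.5795)
  f(x*)   = 36.3366

x* = (0.5483, -2.1506, -0.3835), lambda* = (8.5795)


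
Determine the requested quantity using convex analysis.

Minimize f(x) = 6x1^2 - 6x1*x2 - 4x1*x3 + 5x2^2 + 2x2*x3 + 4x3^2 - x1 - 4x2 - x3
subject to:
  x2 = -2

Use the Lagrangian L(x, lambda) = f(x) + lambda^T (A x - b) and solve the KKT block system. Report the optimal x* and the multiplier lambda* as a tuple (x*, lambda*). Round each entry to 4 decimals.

Form the Lagrangian:
  L(x, lambda) = (1/2) x^T Q x + c^T x + lambda^T (A x - b)
Stationarity (grad_x L = 0): Q x + c + A^T lambda = 0.
Primal feasibility: A x = b.

This gives the KKT block system:
  [ Q   A^T ] [ x     ]   [-c ]
  [ A    0  ] [ lambda ] = [ b ]

Solving the linear system:
  x*      = (-0.85, -2, 0.2)
  lambda* = (18.5)
  f(x*)   = 22.825

x* = (-0.85, -2, 0.2), lambda* = (18.5)


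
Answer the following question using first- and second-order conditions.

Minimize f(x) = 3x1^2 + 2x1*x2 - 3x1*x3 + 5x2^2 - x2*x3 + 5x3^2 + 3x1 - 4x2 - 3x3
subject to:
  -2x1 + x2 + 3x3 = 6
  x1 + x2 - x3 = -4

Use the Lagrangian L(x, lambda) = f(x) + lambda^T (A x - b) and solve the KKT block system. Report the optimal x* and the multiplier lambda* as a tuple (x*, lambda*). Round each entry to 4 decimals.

Form the Lagrangian:
  L(x, lambda) = (1/2) x^T Q x + c^T x + lambda^T (A x - b)
Stationarity (grad_x L = 0): Q x + c + A^T lambda = 0.
Primal feasibility: A x = b.

This gives the KKT block system:
  [ Q   A^T ] [ x     ]   [-c ]
  [ A    0  ] [ lambda ] = [ b ]

Solving the linear system:
  x*      = (-2.1754, -0.9561, 0.8684)
  lambda* = (1.4035, 17.3772)
  f(x*)   = 27.8904

x* = (-2.1754, -0.9561, 0.8684), lambda* = (1.4035, 17.3772)


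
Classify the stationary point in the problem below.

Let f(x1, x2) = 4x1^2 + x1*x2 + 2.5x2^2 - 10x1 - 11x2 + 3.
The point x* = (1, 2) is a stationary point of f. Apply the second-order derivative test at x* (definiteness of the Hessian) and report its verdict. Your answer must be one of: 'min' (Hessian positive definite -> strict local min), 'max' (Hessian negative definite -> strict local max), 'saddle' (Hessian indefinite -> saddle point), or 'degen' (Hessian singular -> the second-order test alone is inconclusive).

Compute the Hessian H = grad^2 f:
  H = [[8, 1], [1, 5]]
Verify stationarity: grad f(x*) = H x* + g = (0, 0).
Eigenvalues of H: 4.6972, 8.3028.
Both eigenvalues > 0, so H is positive definite -> x* is a strict local min.

min


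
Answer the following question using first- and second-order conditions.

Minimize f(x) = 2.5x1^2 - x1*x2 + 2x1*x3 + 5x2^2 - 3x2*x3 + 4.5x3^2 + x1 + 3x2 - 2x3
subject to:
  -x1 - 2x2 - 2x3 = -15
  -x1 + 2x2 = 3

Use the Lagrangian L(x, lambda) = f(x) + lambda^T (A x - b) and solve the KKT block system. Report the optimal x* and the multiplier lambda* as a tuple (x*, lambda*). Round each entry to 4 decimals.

Form the Lagrangian:
  L(x, lambda) = (1/2) x^T Q x + c^T x + lambda^T (A x - b)
Stationarity (grad_x L = 0): Q x + c + A^T lambda = 0.
Primal feasibility: A x = b.

This gives the KKT block system:
  [ Q   A^T ] [ x     ]   [-c ]
  [ A    0  ] [ lambda ] = [ b ]

Solving the linear system:
  x*      = (2.4828, 2.7414, 3.5172)
  lambda* = (13.1983, 4.5086)
  f(x*)   = 94.0603

x* = (2.4828, 2.7414, 3.5172), lambda* = (13.1983, 4.5086)


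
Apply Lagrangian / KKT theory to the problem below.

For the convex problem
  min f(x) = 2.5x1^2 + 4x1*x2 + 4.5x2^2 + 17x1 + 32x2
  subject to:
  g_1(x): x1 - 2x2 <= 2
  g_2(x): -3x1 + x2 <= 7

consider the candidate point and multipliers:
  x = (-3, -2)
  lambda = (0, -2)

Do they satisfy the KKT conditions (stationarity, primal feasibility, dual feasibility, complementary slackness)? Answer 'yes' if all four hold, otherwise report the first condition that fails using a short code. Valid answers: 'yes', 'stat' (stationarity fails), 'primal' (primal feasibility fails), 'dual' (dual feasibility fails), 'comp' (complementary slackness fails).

Gradient of f: grad f(x) = Q x + c = (-6, 2)
Constraint values g_i(x) = a_i^T x - b_i:
  g_1((-3, -2)) = -1
  g_2((-3, -2)) = 0
Stationarity residual: grad f(x) + sum_i lambda_i a_i = (0, 0)
  -> stationarity OK
Primal feasibility (all g_i <= 0): OK
Dual feasibility (all lambda_i >= 0): FAILS
Complementary slackness (lambda_i * g_i(x) = 0 for all i): OK

Verdict: the first failing condition is dual_feasibility -> dual.

dual


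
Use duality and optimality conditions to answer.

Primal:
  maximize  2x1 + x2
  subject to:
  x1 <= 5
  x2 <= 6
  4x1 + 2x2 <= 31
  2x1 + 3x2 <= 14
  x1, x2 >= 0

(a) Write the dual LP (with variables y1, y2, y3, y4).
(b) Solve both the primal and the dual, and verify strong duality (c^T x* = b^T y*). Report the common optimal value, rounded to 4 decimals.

The standard primal-dual pair for 'max c^T x s.t. A x <= b, x >= 0' is:
  Dual:  min b^T y  s.t.  A^T y >= c,  y >= 0.

So the dual LP is:
  minimize  5y1 + 6y2 + 31y3 + 14y4
  subject to:
    y1 + 4y3 + 2y4 >= 2
    y2 + 2y3 + 3y4 >= 1
    y1, y2, y3, y4 >= 0

Solving the primal: x* = (5, 1.3333).
  primal value c^T x* = 11.3333.
Solving the dual: y* = (1.3333, 0, 0, 0.3333).
  dual value b^T y* = 11.3333.
Strong duality: c^T x* = b^T y*. Confirmed.

11.3333


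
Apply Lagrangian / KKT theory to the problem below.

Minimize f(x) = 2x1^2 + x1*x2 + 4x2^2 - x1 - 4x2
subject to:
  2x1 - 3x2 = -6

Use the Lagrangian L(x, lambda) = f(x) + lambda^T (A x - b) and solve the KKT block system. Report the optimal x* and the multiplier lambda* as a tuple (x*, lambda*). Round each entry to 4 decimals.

Form the Lagrangian:
  L(x, lambda) = (1/2) x^T Q x + c^T x + lambda^T (A x - b)
Stationarity (grad_x L = 0): Q x + c + A^T lambda = 0.
Primal feasibility: A x = b.

This gives the KKT block system:
  [ Q   A^T ] [ x     ]   [-c ]
  [ A    0  ] [ lambda ] = [ b ]

Solving the linear system:
  x*      = (-1.0125, 1.325)
  lambda* = (1.8625)
  f(x*)   = 3.4438

x* = (-1.0125, 1.325), lambda* = (1.8625)


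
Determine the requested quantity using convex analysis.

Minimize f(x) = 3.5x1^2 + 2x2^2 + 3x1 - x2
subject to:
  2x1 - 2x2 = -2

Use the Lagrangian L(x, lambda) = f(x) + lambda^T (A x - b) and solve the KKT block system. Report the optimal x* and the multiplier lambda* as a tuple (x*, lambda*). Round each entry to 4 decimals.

Form the Lagrangian:
  L(x, lambda) = (1/2) x^T Q x + c^T x + lambda^T (A x - b)
Stationarity (grad_x L = 0): Q x + c + A^T lambda = 0.
Primal feasibility: A x = b.

This gives the KKT block system:
  [ Q   A^T ] [ x     ]   [-c ]
  [ A    0  ] [ lambda ] = [ b ]

Solving the linear system:
  x*      = (-0.5455, 0.4545)
  lambda* = (0.4091)
  f(x*)   = -0.6364

x* = (-0.5455, 0.4545), lambda* = (0.4091)


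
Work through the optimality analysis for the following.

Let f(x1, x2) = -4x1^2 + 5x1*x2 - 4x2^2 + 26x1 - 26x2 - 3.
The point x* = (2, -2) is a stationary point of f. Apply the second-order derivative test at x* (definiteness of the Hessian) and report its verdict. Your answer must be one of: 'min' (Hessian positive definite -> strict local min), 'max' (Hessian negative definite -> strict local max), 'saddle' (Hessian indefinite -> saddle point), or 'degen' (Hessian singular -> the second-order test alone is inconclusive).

Compute the Hessian H = grad^2 f:
  H = [[-8, 5], [5, -8]]
Verify stationarity: grad f(x*) = H x* + g = (0, 0).
Eigenvalues of H: -13, -3.
Both eigenvalues < 0, so H is negative definite -> x* is a strict local max.

max


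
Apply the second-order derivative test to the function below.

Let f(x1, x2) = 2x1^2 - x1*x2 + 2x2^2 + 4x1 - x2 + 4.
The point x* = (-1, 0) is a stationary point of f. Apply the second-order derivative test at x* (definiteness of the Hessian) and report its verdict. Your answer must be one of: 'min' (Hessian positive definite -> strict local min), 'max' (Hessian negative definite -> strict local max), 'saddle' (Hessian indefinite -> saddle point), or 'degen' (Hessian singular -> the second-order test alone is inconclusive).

Compute the Hessian H = grad^2 f:
  H = [[4, -1], [-1, 4]]
Verify stationarity: grad f(x*) = H x* + g = (0, 0).
Eigenvalues of H: 3, 5.
Both eigenvalues > 0, so H is positive definite -> x* is a strict local min.

min


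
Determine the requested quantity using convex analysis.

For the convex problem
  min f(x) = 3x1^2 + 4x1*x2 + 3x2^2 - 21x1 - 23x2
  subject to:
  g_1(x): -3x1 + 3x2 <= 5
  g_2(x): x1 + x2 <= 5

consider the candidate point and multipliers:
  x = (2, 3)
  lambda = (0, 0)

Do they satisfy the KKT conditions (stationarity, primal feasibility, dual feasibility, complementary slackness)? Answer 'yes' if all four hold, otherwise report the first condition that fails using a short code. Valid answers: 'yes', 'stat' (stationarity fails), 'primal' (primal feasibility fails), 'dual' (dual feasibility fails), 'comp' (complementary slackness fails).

Gradient of f: grad f(x) = Q x + c = (3, 3)
Constraint values g_i(x) = a_i^T x - b_i:
  g_1((2, 3)) = -2
  g_2((2, 3)) = 0
Stationarity residual: grad f(x) + sum_i lambda_i a_i = (3, 3)
  -> stationarity FAILS
Primal feasibility (all g_i <= 0): OK
Dual feasibility (all lambda_i >= 0): OK
Complementary slackness (lambda_i * g_i(x) = 0 for all i): OK

Verdict: the first failing condition is stationarity -> stat.

stat


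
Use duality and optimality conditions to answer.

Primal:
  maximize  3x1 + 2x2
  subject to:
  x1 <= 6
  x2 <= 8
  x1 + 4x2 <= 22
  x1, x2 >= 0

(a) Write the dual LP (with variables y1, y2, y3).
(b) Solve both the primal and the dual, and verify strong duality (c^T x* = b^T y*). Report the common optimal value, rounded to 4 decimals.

The standard primal-dual pair for 'max c^T x s.t. A x <= b, x >= 0' is:
  Dual:  min b^T y  s.t.  A^T y >= c,  y >= 0.

So the dual LP is:
  minimize  6y1 + 8y2 + 22y3
  subject to:
    y1 + y3 >= 3
    y2 + 4y3 >= 2
    y1, y2, y3 >= 0

Solving the primal: x* = (6, 4).
  primal value c^T x* = 26.
Solving the dual: y* = (2.5, 0, 0.5).
  dual value b^T y* = 26.
Strong duality: c^T x* = b^T y*. Confirmed.

26


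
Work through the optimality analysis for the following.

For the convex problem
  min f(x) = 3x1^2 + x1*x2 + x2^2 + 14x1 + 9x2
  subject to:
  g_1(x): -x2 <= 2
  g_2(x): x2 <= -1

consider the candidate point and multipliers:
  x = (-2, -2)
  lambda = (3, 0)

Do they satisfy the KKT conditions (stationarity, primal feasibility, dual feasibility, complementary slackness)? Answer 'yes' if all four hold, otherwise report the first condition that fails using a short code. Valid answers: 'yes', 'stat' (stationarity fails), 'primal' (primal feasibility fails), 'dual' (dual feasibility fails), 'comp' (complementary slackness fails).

Gradient of f: grad f(x) = Q x + c = (0, 3)
Constraint values g_i(x) = a_i^T x - b_i:
  g_1((-2, -2)) = 0
  g_2((-2, -2)) = -1
Stationarity residual: grad f(x) + sum_i lambda_i a_i = (0, 0)
  -> stationarity OK
Primal feasibility (all g_i <= 0): OK
Dual feasibility (all lambda_i >= 0): OK
Complementary slackness (lambda_i * g_i(x) = 0 for all i): OK

Verdict: yes, KKT holds.

yes


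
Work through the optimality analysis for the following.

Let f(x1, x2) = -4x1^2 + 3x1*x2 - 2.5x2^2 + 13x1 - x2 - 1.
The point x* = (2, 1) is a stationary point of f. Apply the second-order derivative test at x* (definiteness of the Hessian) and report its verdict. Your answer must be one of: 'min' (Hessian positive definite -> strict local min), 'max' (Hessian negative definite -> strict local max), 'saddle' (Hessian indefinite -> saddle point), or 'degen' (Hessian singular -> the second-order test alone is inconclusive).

Compute the Hessian H = grad^2 f:
  H = [[-8, 3], [3, -5]]
Verify stationarity: grad f(x*) = H x* + g = (0, 0).
Eigenvalues of H: -9.8541, -3.1459.
Both eigenvalues < 0, so H is negative definite -> x* is a strict local max.

max


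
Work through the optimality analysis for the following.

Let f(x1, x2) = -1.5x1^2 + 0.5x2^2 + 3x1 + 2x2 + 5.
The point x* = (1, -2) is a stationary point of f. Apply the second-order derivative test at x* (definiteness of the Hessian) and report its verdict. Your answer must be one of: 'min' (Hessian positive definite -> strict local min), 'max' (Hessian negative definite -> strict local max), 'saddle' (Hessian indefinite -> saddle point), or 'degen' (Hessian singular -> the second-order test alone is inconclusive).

Compute the Hessian H = grad^2 f:
  H = [[-3, 0], [0, 1]]
Verify stationarity: grad f(x*) = H x* + g = (0, 0).
Eigenvalues of H: -3, 1.
Eigenvalues have mixed signs, so H is indefinite -> x* is a saddle point.

saddle


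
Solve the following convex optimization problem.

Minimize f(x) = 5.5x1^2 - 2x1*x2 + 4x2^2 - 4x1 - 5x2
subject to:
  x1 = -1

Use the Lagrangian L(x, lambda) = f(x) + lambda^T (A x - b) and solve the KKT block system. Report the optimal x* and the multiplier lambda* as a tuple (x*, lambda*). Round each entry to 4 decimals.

Form the Lagrangian:
  L(x, lambda) = (1/2) x^T Q x + c^T x + lambda^T (A x - b)
Stationarity (grad_x L = 0): Q x + c + A^T lambda = 0.
Primal feasibility: A x = b.

This gives the KKT block system:
  [ Q   A^T ] [ x     ]   [-c ]
  [ A    0  ] [ lambda ] = [ b ]

Solving the linear system:
  x*      = (-1, 0.375)
  lambda* = (15.75)
  f(x*)   = 8.9375

x* = (-1, 0.375), lambda* = (15.75)


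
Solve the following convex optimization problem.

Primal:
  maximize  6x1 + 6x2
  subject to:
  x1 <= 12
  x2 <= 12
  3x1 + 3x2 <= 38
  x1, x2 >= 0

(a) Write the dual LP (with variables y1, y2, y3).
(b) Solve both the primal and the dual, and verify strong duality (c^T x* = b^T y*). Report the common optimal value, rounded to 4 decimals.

The standard primal-dual pair for 'max c^T x s.t. A x <= b, x >= 0' is:
  Dual:  min b^T y  s.t.  A^T y >= c,  y >= 0.

So the dual LP is:
  minimize  12y1 + 12y2 + 38y3
  subject to:
    y1 + 3y3 >= 6
    y2 + 3y3 >= 6
    y1, y2, y3 >= 0

Solving the primal: x* = (0.6667, 12).
  primal value c^T x* = 76.
Solving the dual: y* = (0, 0, 2).
  dual value b^T y* = 76.
Strong duality: c^T x* = b^T y*. Confirmed.

76


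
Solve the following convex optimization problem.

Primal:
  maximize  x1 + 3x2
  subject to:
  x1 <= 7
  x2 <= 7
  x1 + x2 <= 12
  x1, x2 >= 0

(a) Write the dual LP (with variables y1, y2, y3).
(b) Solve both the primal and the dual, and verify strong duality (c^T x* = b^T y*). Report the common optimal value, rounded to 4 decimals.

The standard primal-dual pair for 'max c^T x s.t. A x <= b, x >= 0' is:
  Dual:  min b^T y  s.t.  A^T y >= c,  y >= 0.

So the dual LP is:
  minimize  7y1 + 7y2 + 12y3
  subject to:
    y1 + y3 >= 1
    y2 + y3 >= 3
    y1, y2, y3 >= 0

Solving the primal: x* = (5, 7).
  primal value c^T x* = 26.
Solving the dual: y* = (0, 2, 1).
  dual value b^T y* = 26.
Strong duality: c^T x* = b^T y*. Confirmed.

26


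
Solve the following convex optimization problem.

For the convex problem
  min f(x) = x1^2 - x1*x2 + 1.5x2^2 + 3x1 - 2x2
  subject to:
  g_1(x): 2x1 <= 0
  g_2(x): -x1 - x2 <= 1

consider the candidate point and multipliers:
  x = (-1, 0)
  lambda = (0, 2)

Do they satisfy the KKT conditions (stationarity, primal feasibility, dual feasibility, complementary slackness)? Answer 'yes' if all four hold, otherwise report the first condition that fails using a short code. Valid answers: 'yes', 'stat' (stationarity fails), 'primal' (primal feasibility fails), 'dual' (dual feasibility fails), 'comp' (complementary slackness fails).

Gradient of f: grad f(x) = Q x + c = (1, -1)
Constraint values g_i(x) = a_i^T x - b_i:
  g_1((-1, 0)) = -2
  g_2((-1, 0)) = 0
Stationarity residual: grad f(x) + sum_i lambda_i a_i = (-1, -3)
  -> stationarity FAILS
Primal feasibility (all g_i <= 0): OK
Dual feasibility (all lambda_i >= 0): OK
Complementary slackness (lambda_i * g_i(x) = 0 for all i): OK

Verdict: the first failing condition is stationarity -> stat.

stat
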